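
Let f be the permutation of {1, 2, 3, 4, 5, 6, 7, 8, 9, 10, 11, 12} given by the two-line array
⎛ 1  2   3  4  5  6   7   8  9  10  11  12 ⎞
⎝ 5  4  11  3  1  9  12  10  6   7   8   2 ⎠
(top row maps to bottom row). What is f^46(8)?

3

Tracing 8 → 10 → … returns to 8 after 8 steps, so 8 lies in an 8-cycle (2 4 3 11 8 10 7 12).
Powers repeat with period 8 on this cycle, and 46 mod 8 = 6, so f^46(8) = f^6(8).
Stepping 6 places around the cycle: 8 → 10 → 7 → 12 → 2 → 4 → 3.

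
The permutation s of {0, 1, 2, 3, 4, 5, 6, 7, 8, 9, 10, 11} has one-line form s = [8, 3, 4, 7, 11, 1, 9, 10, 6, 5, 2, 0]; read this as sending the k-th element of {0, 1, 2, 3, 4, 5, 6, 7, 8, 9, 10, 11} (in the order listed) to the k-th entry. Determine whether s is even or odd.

In disjoint-cycle form the cycle lengths are 12.
A cycle is odd iff its length is even; s has 1 even-length cycle, so sgn(s) = (−1)^1 and s is odd.

odd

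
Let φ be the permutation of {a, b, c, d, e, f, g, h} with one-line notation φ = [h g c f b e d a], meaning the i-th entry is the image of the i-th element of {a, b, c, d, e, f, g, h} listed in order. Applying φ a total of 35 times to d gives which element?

d

Tracing d → f → … returns to d after 5 steps, so d lies in a 5-cycle (b, g, d, f, e).
On a 5-cycle, φ^5 is the identity, so φ^35 = φ^0 there (35 ≡ 0 mod 5).
So φ^35(d) = d.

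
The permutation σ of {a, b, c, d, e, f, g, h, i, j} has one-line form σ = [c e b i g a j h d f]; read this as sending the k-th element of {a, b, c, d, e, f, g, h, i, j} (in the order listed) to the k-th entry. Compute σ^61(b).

Tracing b → e → … returns to b after 7 steps, so b lies in a 7-cycle (a, c, b, e, g, j, f).
On a 7-cycle, σ^7 is the identity, so σ^61 = σ^5 there (61 ≡ 5 mod 7).
Advancing 5 steps from b: b → e → g → j → f → a.

a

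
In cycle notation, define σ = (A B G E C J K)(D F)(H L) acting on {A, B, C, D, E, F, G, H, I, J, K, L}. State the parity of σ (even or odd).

The cycle lengths are 7, 2, 2, 1.
A cycle of length ℓ contributes ℓ−1 transpositions, so σ is a product of 6 + 1 + 1 = 8 transpositions — even.

even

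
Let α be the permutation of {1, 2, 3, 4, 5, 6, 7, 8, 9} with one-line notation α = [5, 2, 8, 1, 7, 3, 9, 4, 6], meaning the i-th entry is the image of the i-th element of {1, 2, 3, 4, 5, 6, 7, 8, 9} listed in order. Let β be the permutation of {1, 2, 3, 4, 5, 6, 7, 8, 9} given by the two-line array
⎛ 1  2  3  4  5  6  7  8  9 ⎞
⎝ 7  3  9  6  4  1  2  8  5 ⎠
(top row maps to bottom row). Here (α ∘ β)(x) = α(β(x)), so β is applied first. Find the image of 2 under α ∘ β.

(α ∘ β)(2) = α(β(2)). β(2) = 3, then α(3) = 8. So (α ∘ β)(2) = 8.

8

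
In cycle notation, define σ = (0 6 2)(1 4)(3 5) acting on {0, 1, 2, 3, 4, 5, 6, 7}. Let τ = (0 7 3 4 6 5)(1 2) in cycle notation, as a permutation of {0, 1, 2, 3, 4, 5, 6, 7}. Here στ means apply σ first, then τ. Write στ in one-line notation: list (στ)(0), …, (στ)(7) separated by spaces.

For each element, apply σ then τ: 0 → 6 → 5; 1 → 4 → 6; 2 → 0 → 7; 3 → 5 → 0; 4 → 1 → 2; 5 → 3 → 4; 6 → 2 → 1; 7 → 7 → 3.
So στ in one-line form is 5 6 7 0 2 4 1 3.

5 6 7 0 2 4 1 3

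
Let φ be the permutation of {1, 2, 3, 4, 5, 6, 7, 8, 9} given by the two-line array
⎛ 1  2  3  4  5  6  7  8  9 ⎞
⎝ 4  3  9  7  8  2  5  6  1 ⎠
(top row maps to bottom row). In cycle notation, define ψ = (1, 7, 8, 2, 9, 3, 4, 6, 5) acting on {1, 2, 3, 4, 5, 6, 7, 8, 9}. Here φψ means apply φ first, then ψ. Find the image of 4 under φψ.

8

First apply φ: φ(4) = 7, then ψ(7) = 8. Thus (φψ)(4) = 8.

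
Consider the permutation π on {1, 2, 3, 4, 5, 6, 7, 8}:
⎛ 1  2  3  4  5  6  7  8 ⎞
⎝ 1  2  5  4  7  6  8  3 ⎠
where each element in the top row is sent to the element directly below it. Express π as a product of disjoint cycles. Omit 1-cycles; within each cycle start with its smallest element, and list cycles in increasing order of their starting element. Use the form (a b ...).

Start at 3 and follow images: 3 → 5 → 7 → 8 → 3, giving the cycle (3 5 7 8).
Repeating from the next unused element and collecting all non-trivial cycles gives (3 5 7 8).

(3 5 7 8)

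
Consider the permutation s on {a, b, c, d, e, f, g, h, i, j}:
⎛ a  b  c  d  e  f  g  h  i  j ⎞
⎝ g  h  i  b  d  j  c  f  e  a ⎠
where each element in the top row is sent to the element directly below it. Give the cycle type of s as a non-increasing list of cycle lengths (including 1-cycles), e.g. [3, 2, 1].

The disjoint cycles are (a g c i e d b h f j), with lengths 10 in non-increasing order.

[10]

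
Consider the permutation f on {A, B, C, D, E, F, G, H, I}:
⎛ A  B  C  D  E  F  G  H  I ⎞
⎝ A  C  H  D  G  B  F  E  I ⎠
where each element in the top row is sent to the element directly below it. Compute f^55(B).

C

Tracing B → C → … returns to B after 6 steps, so B lies in a 6-cycle (B C H E G F).
Since the cycle has length 6, f^55 acts on it the same as f^1 (55 mod 6 = 1).
Stepping 1 place around the cycle: B → C.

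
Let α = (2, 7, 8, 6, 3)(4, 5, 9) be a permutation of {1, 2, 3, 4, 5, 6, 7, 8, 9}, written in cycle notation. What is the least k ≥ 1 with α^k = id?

The cycle type of α is (5, 3, 1).
The order of α is the least common multiple of its cycle lengths: lcm(5, 3) = 15.

15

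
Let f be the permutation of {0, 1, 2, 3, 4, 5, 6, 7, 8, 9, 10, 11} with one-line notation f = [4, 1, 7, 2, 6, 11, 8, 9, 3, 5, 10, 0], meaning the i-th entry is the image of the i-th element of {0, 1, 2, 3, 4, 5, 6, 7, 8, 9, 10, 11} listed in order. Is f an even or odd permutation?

odd

In disjoint-cycle form the cycle lengths are 10, 1, 1.
A cycle is odd iff its length is even; f has 1 even-length cycle, so sgn(f) = (−1)^1 and f is odd.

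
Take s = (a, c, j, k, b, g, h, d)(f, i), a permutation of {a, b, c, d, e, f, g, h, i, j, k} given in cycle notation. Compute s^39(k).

k lies in the 8-cycle (a, c, j, k, b, g, h, d).
Powers repeat with period 8 on this cycle, and 39 mod 8 = 7, so s^39(k) = s^7(k).
Stepping 7 places around the cycle: k → b → g → h → d → a → c → j.

j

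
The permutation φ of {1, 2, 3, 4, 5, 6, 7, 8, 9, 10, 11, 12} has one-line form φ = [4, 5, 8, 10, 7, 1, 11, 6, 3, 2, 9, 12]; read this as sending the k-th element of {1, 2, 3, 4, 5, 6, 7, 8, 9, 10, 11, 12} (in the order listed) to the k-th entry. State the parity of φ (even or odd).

even

In disjoint-cycle form the cycle lengths are 11, 1.
A cycle of length ℓ contributes ℓ−1 transpositions, so φ is a product of 10 transpositions — even.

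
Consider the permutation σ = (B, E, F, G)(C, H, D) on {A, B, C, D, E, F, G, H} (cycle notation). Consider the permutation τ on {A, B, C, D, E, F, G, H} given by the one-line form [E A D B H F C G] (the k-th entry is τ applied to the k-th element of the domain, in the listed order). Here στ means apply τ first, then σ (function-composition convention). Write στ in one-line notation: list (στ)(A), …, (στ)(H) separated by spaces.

(στ)(x) = σ(τ(x)). Computing each image: σ(τ(A)) = σ(E) = F, σ(τ(B)) = σ(A) = A, σ(τ(C)) = σ(D) = C, σ(τ(D)) = σ(B) = E, σ(τ(E)) = σ(H) = D, σ(τ(F)) = σ(F) = G, σ(τ(G)) = σ(C) = H, σ(τ(H)) = σ(G) = B.
Hence στ = [F A C E D G H B].

F A C E D G H B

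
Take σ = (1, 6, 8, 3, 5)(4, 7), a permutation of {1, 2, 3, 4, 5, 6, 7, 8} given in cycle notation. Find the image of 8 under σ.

3

8 appears in (1, 6, 8, 3, 5); the next entry (wrapping around) is 3.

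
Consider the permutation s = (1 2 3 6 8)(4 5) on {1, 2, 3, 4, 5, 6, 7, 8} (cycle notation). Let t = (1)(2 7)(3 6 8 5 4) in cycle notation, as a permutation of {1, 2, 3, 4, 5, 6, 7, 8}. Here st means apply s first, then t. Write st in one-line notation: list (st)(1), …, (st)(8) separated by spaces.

(st)(x) = t(s(x)). Computing each image: t(s(1)) = t(2) = 7, t(s(2)) = t(3) = 6, t(s(3)) = t(6) = 8, t(s(4)) = t(5) = 4, t(s(5)) = t(4) = 3, t(s(6)) = t(8) = 5, t(s(7)) = t(7) = 2, t(s(8)) = t(1) = 1.
Hence st = [7 6 8 4 3 5 2 1].

7 6 8 4 3 5 2 1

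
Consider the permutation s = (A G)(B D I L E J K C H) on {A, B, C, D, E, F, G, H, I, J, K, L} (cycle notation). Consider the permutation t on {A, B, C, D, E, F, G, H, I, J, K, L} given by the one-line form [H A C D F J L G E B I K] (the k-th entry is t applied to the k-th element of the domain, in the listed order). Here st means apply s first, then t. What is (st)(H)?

A

(st)(H) = t(s(H)). s(H) = B, then t(B) = A. So (st)(H) = A.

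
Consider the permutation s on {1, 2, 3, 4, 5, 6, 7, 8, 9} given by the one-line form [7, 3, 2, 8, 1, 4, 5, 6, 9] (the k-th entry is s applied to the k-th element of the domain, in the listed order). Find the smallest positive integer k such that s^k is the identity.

Writing s as disjoint cycles, the cycle lengths are 3, 3, 2, 1.
Since disjoint cycles commute, ord(s) = lcm(3, 3, 2) = 6.

6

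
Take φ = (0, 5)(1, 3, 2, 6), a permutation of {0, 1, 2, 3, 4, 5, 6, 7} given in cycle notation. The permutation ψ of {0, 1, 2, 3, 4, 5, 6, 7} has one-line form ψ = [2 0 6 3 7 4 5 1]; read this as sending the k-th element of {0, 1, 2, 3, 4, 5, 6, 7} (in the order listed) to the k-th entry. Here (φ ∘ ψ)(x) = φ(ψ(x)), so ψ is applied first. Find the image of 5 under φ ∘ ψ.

(φ ∘ ψ)(5) = φ(ψ(5)). ψ(5) = 4, then φ(4) = 4. So (φ ∘ ψ)(5) = 4.

4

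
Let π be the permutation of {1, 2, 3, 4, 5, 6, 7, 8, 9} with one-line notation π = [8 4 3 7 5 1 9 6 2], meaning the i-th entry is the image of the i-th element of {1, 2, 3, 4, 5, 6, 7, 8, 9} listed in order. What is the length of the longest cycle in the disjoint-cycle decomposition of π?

Decomposing into disjoint cycles gives (1, 8, 6)(2, 4, 7, 9); the longest has length 4.

4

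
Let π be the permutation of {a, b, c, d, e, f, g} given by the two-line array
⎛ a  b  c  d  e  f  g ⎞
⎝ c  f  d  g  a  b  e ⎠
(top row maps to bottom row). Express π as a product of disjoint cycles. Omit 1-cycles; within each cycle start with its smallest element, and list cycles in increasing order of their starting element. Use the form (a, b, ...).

From a: a → c → d → g → e → a, closing the cycle (a, c, d, g, e).
Continuing from each remaining unvisited element yields (a, c, d, g, e)(b, f).

(a, c, d, g, e)(b, f)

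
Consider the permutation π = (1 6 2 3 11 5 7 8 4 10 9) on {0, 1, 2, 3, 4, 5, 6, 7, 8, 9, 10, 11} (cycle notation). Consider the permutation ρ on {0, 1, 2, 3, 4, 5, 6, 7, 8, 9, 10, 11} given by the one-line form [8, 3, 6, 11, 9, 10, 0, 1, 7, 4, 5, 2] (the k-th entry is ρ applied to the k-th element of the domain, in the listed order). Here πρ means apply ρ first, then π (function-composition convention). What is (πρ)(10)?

7

ρ(10) = 5, then π(5) = 7; composing gives (πρ)(10) = 7.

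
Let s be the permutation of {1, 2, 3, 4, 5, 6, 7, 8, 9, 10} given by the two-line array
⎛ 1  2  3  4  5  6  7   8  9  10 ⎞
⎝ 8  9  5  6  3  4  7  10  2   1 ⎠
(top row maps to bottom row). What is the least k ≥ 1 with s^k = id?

6

Decomposing into disjoint cycles gives cycle lengths 3, 2, 2, 2, 1.
Since disjoint cycles commute, ord(s) = lcm(3, 2, 2, 2) = 6.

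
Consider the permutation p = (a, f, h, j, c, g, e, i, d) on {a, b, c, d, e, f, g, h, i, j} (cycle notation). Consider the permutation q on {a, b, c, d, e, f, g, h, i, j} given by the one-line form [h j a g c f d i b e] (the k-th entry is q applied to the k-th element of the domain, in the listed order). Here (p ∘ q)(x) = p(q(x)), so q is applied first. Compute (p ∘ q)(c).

f

q(c) = a, then p(a) = f; composing gives (p ∘ q)(c) = f.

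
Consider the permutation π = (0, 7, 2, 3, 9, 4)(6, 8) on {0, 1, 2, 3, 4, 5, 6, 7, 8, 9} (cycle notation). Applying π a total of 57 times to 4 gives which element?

4 lies in the 6-cycle (0, 7, 2, 3, 9, 4).
Since the cycle has length 6, π^57 acts on it the same as π^3 (57 mod 6 = 3).
Stepping 3 places around the cycle: 4 → 0 → 7 → 2.

2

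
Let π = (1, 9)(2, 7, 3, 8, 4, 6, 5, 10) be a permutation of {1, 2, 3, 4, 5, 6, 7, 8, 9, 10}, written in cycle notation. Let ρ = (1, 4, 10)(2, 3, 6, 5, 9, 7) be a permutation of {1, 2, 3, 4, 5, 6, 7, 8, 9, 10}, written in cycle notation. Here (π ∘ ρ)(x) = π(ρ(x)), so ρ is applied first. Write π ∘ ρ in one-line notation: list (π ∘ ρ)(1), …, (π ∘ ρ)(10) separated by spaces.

6 8 5 2 1 10 7 4 3 9

For each element, apply ρ then π: 1 → 4 → 6; 2 → 3 → 8; 3 → 6 → 5; 4 → 10 → 2; 5 → 9 → 1; 6 → 5 → 10; 7 → 2 → 7; 8 → 8 → 4; 9 → 7 → 3; 10 → 1 → 9.
Collecting the images, π ∘ ρ = [6 8 5 2 1 10 7 4 3 9].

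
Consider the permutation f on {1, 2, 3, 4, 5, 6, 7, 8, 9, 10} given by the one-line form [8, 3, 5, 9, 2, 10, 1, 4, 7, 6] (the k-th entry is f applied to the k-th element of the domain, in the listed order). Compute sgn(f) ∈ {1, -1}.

In disjoint-cycle form the cycle lengths are 5, 3, 2.
A cycle of length ℓ contributes ℓ−1 transpositions, so f is a product of 4 + 2 + 1 = 7 transpositions — odd.

-1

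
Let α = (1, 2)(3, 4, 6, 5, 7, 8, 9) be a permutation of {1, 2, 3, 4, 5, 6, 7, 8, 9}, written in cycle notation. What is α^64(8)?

9

8 lies in the 7-cycle (3, 4, 6, 5, 7, 8, 9).
Powers repeat with period 7 on this cycle, and 64 mod 7 = 1, so α^64(8) = α^1(8).
Advancing 1 step from 8: 8 → 9.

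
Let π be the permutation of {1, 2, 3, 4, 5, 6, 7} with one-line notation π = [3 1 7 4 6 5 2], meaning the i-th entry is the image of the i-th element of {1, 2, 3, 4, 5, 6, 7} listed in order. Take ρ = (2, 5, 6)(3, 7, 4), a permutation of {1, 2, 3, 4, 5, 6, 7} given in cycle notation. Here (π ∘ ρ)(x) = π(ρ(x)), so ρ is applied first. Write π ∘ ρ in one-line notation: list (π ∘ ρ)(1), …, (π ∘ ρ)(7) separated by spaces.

3 6 2 7 5 1 4

For each element, apply ρ then π: 1 → 1 → 3; 2 → 5 → 6; 3 → 7 → 2; 4 → 3 → 7; 5 → 6 → 5; 6 → 2 → 1; 7 → 4 → 4.
So π ∘ ρ in one-line form is 3 6 2 7 5 1 4.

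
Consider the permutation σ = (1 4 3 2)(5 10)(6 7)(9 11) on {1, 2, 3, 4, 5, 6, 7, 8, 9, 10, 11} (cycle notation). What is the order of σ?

The cycle type of σ is (4, 2, 2, 2, 1).
The order of σ is the least common multiple of its cycle lengths: lcm(4, 2, 2, 2) = 4.

4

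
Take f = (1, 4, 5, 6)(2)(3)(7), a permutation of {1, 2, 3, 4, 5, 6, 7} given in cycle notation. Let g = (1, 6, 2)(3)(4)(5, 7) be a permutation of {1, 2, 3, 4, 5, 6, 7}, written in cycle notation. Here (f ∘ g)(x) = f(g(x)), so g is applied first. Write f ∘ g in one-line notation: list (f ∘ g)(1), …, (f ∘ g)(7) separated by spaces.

1 4 3 5 7 2 6

Chase each element through g then f: 1 → 6 → 1; 2 → 1 → 4; 3 → 3 → 3; 4 → 4 → 5; 5 → 7 → 7; 6 → 2 → 2; 7 → 5 → 6.
Collecting the images, f ∘ g = [1 4 3 5 7 2 6].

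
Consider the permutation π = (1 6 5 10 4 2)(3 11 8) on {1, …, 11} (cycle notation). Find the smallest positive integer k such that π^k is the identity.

The cycle type of π is (6, 3, 1, 1).
The order of π is the least common multiple of its cycle lengths: lcm(6, 3) = 6.

6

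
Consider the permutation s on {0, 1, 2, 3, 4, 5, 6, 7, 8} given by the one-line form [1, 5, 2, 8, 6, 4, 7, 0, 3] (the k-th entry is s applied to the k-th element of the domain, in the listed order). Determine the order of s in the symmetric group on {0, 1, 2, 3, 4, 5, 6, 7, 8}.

Writing s as disjoint cycles, the cycle lengths are 6, 2, 1.
The order of s is the least common multiple of its cycle lengths: lcm(6, 2) = 6.

6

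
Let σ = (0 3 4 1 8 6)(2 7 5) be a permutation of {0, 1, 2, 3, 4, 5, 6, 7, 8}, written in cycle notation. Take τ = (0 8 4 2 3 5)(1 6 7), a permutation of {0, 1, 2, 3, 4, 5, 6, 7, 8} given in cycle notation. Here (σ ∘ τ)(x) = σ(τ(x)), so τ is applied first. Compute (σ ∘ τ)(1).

τ(1) = 6, then σ(6) = 0; composing gives (σ ∘ τ)(1) = 0.

0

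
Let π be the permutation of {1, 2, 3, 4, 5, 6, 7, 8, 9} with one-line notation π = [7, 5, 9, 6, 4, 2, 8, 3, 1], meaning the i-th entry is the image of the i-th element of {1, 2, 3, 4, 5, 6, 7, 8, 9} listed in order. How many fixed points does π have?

No element satisfies π(x) = x, so there are 0 fixed points.

0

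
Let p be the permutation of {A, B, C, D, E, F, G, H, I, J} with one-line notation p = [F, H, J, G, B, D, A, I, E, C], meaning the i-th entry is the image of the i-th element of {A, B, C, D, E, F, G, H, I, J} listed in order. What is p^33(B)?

H

Tracing B → H → … returns to B after 4 steps, so B lies in a 4-cycle (B, H, I, E).
Since the cycle has length 4, p^33 acts on it the same as p^1 (33 mod 4 = 1).
Stepping 1 place around the cycle: B → H.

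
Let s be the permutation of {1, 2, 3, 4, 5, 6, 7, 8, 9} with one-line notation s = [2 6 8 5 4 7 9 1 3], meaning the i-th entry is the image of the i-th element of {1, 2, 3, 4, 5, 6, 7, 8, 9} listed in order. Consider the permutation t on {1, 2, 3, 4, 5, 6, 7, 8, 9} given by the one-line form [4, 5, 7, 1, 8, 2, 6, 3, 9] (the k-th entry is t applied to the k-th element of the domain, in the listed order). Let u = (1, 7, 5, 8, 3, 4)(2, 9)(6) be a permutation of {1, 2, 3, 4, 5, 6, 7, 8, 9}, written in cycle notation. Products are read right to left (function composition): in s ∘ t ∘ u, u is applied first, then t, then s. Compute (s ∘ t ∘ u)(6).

6

Apply the permutations in order: u(6) = 6, then t(6) = 2, then s(2) = 6. So (s ∘ t ∘ u)(6) = 6.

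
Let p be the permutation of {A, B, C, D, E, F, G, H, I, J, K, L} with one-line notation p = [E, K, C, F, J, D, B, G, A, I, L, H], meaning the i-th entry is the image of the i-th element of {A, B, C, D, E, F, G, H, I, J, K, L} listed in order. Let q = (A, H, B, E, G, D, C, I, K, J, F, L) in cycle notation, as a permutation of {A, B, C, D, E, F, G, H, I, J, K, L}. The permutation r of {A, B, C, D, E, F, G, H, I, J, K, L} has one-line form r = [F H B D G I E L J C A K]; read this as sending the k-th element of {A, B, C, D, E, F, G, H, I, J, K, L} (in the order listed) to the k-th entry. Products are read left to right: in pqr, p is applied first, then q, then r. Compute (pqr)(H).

Chase H: p(H) = G; q(G) = D; r(D) = D. Hence (pqr)(H) = D.

D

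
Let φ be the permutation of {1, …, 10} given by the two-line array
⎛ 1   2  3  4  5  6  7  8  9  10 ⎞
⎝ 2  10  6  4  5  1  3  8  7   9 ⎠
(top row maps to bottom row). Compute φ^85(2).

10

Tracing 2 → 10 → … returns to 2 after 7 steps, so 2 lies in a 7-cycle (1, 2, 10, 9, 7, 3, 6).
On a 7-cycle, φ^7 is the identity, so φ^85 = φ^1 there (85 ≡ 1 mod 7).
Advancing 1 step from 2: 2 → 10.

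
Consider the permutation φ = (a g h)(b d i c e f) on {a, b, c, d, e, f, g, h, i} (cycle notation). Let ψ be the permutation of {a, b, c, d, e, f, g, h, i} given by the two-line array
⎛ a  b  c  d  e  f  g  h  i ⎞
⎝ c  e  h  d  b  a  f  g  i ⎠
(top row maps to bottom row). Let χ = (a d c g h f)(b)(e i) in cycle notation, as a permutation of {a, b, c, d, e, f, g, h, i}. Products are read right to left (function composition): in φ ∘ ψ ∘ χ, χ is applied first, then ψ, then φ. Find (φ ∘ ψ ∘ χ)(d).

Chase d: χ(d) = c; ψ(c) = h; φ(h) = a. Hence (φ ∘ ψ ∘ χ)(d) = a.

a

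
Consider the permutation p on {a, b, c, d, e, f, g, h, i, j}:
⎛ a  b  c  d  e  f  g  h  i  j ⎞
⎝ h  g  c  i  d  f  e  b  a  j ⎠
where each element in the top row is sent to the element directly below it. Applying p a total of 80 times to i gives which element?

Tracing i → a → … returns to i after 7 steps, so i lies in a 7-cycle (a, h, b, g, e, d, i).
On a 7-cycle, p^7 is the identity, so p^80 = p^3 there (80 ≡ 3 mod 7).
Advancing 3 steps from i: i → a → h → b.

b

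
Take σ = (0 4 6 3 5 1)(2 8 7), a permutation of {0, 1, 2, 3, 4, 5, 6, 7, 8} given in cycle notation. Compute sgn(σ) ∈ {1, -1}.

-1

The cycle lengths are 6, 3.
A cycle is odd iff its length is even; σ has 1 even-length cycle, so sgn(σ) = (−1)^1 and σ is odd.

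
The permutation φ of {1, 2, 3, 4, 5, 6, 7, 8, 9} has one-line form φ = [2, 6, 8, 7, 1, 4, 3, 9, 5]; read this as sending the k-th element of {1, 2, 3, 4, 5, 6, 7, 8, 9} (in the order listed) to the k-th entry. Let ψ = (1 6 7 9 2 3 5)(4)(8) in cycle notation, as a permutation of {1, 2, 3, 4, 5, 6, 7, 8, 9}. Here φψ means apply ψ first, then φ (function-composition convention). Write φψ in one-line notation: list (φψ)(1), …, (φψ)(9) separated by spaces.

4 8 1 7 2 3 5 9 6

For each element, apply ψ then φ: 1 → 6 → 4; 2 → 3 → 8; 3 → 5 → 1; 4 → 4 → 7; 5 → 1 → 2; 6 → 7 → 3; 7 → 9 → 5; 8 → 8 → 9; 9 → 2 → 6.
Collecting the images, φψ = [4 8 1 7 2 3 5 9 6].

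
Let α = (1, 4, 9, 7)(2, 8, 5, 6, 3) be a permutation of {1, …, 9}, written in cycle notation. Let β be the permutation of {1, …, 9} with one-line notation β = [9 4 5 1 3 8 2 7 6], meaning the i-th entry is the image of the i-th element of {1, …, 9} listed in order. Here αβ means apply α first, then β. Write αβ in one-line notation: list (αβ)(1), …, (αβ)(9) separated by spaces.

1 7 4 6 8 5 9 3 2

(αβ)(x) = β(α(x)). Computing each image: β(α(1)) = β(4) = 1, β(α(2)) = β(8) = 7, β(α(3)) = β(2) = 4, β(α(4)) = β(9) = 6, β(α(5)) = β(6) = 8, β(α(6)) = β(3) = 5, β(α(7)) = β(1) = 9, β(α(8)) = β(5) = 3, β(α(9)) = β(7) = 2.
Hence αβ = [1 7 4 6 8 5 9 3 2].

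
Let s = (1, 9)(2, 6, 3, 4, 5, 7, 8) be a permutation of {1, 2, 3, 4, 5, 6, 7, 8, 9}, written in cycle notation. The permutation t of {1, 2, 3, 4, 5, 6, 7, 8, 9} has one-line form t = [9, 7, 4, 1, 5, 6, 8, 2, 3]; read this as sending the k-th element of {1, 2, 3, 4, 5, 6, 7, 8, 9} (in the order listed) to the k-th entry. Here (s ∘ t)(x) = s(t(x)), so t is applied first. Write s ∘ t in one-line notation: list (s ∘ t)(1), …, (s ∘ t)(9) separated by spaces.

1 8 5 9 7 3 2 6 4

For each element, apply t then s: 1 → 9 → 1; 2 → 7 → 8; 3 → 4 → 5; 4 → 1 → 9; 5 → 5 → 7; 6 → 6 → 3; 7 → 8 → 2; 8 → 2 → 6; 9 → 3 → 4.
Collecting the images, s ∘ t = [1 8 5 9 7 3 2 6 4].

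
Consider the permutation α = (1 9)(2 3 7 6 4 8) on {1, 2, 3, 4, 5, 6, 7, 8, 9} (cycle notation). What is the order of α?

The cycle type of α is (6, 2, 1).
Since disjoint cycles commute, ord(α) = lcm(6, 2) = 6.

6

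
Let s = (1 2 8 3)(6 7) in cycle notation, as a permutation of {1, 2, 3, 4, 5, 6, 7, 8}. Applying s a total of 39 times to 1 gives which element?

1 lies in the 4-cycle (1 2 8 3).
Powers repeat with period 4 on this cycle, and 39 mod 4 = 3, so s^39(1) = s^3(1).
Advancing 3 steps from 1: 1 → 2 → 8 → 3.

3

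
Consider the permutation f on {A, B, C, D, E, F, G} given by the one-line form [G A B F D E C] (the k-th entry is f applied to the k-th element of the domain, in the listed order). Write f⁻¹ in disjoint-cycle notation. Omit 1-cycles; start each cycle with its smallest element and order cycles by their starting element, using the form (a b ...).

First write f in disjoint cycles: (A G C B)(D F E).
Reversing each cycle (and rotating so the smallest element leads) gives f⁻¹ = (A B C G)(D E F).

(A B C G)(D E F)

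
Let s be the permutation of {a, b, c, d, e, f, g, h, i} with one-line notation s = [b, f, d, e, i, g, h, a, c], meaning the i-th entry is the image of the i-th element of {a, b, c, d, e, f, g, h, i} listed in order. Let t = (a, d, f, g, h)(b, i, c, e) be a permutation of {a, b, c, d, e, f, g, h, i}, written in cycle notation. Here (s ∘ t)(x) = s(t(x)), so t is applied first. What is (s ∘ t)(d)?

g

First apply t: t(d) = f, then s(f) = g. Thus (s ∘ t)(d) = g.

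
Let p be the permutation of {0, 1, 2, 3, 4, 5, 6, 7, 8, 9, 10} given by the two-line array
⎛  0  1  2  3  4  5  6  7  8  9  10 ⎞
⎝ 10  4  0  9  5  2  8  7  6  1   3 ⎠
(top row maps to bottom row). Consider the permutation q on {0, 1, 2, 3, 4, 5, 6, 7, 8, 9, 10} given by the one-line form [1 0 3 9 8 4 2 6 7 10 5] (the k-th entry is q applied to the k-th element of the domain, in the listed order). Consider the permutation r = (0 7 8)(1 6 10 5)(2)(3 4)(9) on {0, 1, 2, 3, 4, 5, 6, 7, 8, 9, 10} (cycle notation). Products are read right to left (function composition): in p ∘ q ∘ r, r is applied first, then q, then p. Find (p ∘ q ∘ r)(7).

7

Chase 7: r(7) = 8; q(8) = 7; p(7) = 7. Hence (p ∘ q ∘ r)(7) = 7.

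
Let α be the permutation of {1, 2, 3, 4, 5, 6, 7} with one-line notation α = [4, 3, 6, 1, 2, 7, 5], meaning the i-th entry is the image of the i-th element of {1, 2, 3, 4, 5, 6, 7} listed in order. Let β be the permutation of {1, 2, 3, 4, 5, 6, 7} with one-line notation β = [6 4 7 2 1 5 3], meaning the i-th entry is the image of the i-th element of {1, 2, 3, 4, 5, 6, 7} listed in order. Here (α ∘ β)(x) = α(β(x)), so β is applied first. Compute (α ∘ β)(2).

1

(α ∘ β)(2) = α(β(2)). β(2) = 4, then α(4) = 1. So (α ∘ β)(2) = 1.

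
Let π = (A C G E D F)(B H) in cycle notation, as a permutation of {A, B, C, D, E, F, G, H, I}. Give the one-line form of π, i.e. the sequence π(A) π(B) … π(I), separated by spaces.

C H G F D A E B I

Reading each image from the cycles: A→C, B→H, C→G, D→F, E→D, F→A, G→E, H→B, I→I.
Listing these in domain order gives C H G F D A E B I.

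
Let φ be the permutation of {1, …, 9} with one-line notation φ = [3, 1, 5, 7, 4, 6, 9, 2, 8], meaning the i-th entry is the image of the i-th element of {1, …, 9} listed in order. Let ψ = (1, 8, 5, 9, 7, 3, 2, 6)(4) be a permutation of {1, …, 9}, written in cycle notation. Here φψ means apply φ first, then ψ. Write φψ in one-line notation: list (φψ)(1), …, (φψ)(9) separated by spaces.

2 8 9 3 4 1 7 6 5

(φψ)(x) = ψ(φ(x)). Computing each image: ψ(φ(1)) = ψ(3) = 2, ψ(φ(2)) = ψ(1) = 8, ψ(φ(3)) = ψ(5) = 9, ψ(φ(4)) = ψ(7) = 3, ψ(φ(5)) = ψ(4) = 4, ψ(φ(6)) = ψ(6) = 1, ψ(φ(7)) = ψ(9) = 7, ψ(φ(8)) = ψ(2) = 6, ψ(φ(9)) = ψ(8) = 5.
Hence φψ = [2 8 9 3 4 1 7 6 5].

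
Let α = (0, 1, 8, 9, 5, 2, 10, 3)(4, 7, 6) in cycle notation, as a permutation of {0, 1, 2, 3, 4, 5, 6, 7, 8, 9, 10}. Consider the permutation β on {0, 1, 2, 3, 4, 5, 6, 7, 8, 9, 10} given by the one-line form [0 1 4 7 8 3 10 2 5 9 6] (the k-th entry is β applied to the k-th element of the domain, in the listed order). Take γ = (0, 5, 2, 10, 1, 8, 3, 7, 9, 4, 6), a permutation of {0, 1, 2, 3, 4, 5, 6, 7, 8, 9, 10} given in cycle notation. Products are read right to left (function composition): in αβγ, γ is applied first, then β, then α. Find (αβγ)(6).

(αβγ)(6) = α(β(γ(6))). γ(6) = 0, then β(0) = 0, then α(0) = 1, so the result is 1.

1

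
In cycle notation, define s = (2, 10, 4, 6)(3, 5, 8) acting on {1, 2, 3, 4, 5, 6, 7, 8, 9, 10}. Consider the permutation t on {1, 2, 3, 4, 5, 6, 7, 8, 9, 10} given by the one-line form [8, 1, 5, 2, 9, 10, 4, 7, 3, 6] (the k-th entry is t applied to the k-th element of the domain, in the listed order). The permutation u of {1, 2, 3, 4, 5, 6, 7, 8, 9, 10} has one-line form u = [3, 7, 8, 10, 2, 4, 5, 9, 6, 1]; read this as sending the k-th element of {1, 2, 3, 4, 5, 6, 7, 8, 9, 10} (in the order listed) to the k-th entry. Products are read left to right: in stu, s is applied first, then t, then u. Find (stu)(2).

4

(stu)(2) = u(t(s(2))). s(2) = 10, then t(10) = 6, then u(6) = 4, so the result is 4.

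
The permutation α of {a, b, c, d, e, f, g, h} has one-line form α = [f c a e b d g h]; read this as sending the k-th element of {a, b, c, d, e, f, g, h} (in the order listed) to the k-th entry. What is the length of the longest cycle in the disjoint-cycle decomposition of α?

6

Decomposing into disjoint cycles gives (a f d e b c); the longest has length 6.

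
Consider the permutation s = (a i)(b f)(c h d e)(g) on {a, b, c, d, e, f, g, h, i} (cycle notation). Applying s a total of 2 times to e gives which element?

h

e lies in the 4-cycle (c h d e).
Advancing 2 steps from e: e → c → h.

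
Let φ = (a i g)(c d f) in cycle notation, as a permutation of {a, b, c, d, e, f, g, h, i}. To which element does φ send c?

In the cycle (c d f), c is followed by d, so φ(c) = d.

d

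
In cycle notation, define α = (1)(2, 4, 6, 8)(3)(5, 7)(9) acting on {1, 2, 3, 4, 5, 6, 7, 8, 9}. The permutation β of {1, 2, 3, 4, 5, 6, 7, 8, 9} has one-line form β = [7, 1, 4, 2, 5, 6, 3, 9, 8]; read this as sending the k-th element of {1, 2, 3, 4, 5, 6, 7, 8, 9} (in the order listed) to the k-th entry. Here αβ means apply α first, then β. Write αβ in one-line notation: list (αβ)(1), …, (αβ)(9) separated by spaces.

7 2 4 6 3 9 5 1 8

(αβ)(x) = β(α(x)). Computing each image: β(α(1)) = β(1) = 7, β(α(2)) = β(4) = 2, β(α(3)) = β(3) = 4, β(α(4)) = β(6) = 6, β(α(5)) = β(7) = 3, β(α(6)) = β(8) = 9, β(α(7)) = β(5) = 5, β(α(8)) = β(2) = 1, β(α(9)) = β(9) = 8.
Hence αβ = [7 2 4 6 3 9 5 1 8].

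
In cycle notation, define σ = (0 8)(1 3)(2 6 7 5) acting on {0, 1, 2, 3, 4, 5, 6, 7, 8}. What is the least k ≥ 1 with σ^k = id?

4

The disjoint cycles have lengths 4, 2, 2, 1.
Since disjoint cycles commute, ord(σ) = lcm(4, 2, 2) = 4.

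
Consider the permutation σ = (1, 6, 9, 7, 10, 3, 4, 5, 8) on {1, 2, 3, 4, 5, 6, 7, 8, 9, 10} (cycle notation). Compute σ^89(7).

7 lies in the 9-cycle (1, 6, 9, 7, 10, 3, 4, 5, 8).
Since the cycle has length 9, σ^89 acts on it the same as σ^8 (89 mod 9 = 8).
Advancing 8 steps from 7: 7 → 10 → 3 → 4 → 5 → 8 → 1 → 6 → 9.

9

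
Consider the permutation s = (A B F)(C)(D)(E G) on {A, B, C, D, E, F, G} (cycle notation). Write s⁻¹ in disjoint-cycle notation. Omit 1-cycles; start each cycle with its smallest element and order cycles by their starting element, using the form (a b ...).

If s sends a → b within a cycle, s⁻¹ sends b → a; equivalently, reverse each cycle.
Reversing each cycle of s and rotating so the smallest element leads gives (A F B)(E G).

(A F B)(E G)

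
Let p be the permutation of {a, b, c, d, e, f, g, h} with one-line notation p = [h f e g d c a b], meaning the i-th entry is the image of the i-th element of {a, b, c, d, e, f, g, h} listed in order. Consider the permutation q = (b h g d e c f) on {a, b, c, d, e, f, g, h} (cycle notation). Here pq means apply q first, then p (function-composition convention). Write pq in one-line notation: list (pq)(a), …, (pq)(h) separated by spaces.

h b c d e f g a

(pq)(x) = p(q(x)). Computing each image: p(q(a)) = p(a) = h, p(q(b)) = p(h) = b, p(q(c)) = p(f) = c, p(q(d)) = p(e) = d, p(q(e)) = p(c) = e, p(q(f)) = p(b) = f, p(q(g)) = p(d) = g, p(q(h)) = p(g) = a.
Hence pq = [h b c d e f g a].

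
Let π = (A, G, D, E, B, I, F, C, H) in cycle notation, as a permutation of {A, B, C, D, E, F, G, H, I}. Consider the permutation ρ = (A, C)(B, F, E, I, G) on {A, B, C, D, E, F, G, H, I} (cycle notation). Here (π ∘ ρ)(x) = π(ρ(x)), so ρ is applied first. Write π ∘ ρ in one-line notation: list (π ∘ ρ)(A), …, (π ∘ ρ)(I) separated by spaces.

H C G E F B I A D

(π ∘ ρ)(x) = π(ρ(x)). Computing each image: π(ρ(A)) = π(C) = H, π(ρ(B)) = π(F) = C, π(ρ(C)) = π(A) = G, π(ρ(D)) = π(D) = E, π(ρ(E)) = π(I) = F, π(ρ(F)) = π(E) = B, π(ρ(G)) = π(B) = I, π(ρ(H)) = π(H) = A, π(ρ(I)) = π(G) = D.
Hence π ∘ ρ = [H C G E F B I A D].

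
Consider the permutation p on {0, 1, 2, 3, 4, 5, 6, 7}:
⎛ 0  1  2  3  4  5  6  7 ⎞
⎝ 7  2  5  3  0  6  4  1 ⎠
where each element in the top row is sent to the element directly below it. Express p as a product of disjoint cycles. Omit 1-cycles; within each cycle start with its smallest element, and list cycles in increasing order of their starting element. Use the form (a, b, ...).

Iterating p from 0 gives 0 → 7 → 1 → 2 → 5 → 6 → 4 → 0; that is the 7-cycle (0, 7, 1, 2, 5, 6, 4).
Continuing from each remaining unvisited element yields (0, 7, 1, 2, 5, 6, 4).

(0, 7, 1, 2, 5, 6, 4)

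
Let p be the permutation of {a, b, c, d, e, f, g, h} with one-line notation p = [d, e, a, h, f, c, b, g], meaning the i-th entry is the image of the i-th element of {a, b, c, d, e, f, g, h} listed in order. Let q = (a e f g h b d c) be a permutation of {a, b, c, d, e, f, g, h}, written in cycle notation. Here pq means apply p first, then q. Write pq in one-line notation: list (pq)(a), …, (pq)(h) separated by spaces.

c f e b g a d h

For each element, apply p then q: a → d → c; b → e → f; c → a → e; d → h → b; e → f → g; f → c → a; g → b → d; h → g → h.
So pq in one-line form is c f e b g a d h.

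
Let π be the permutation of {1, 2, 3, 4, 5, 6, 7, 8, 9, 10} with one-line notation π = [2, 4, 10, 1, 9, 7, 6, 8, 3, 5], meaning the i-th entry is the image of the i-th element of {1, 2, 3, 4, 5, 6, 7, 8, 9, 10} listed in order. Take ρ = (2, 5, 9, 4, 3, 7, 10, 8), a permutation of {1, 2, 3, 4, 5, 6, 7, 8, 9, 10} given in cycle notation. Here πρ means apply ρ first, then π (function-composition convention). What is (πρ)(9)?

1

(πρ)(9) = π(ρ(9)). ρ(9) = 4, then π(4) = 1. So (πρ)(9) = 1.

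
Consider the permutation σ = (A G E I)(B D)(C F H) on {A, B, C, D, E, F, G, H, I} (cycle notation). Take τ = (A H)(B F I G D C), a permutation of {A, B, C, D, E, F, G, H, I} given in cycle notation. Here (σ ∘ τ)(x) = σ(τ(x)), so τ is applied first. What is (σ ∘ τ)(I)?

E

First apply τ: τ(I) = G, then σ(G) = E. Thus (σ ∘ τ)(I) = E.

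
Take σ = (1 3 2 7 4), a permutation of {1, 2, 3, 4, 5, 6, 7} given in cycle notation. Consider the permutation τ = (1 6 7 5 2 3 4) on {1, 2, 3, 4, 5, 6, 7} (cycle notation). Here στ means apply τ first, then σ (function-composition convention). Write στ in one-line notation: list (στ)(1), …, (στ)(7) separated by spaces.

6 2 1 3 7 4 5

(στ)(x) = σ(τ(x)). Computing each image: σ(τ(1)) = σ(6) = 6, σ(τ(2)) = σ(3) = 2, σ(τ(3)) = σ(4) = 1, σ(τ(4)) = σ(1) = 3, σ(τ(5)) = σ(2) = 7, σ(τ(6)) = σ(7) = 4, σ(τ(7)) = σ(5) = 5.
Hence στ = [6 2 1 3 7 4 5].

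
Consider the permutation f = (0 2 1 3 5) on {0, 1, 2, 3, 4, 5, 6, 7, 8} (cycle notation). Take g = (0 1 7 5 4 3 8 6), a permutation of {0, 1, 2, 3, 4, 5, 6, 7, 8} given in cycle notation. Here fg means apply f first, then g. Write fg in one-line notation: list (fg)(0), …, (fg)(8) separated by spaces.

2 8 7 4 3 1 0 5 6

Chase each element through f then g: 0 → 2 → 2; 1 → 3 → 8; 2 → 1 → 7; 3 → 5 → 4; 4 → 4 → 3; 5 → 0 → 1; 6 → 6 → 0; 7 → 7 → 5; 8 → 8 → 6.
Collecting the images, fg = [2 8 7 4 3 1 0 5 6].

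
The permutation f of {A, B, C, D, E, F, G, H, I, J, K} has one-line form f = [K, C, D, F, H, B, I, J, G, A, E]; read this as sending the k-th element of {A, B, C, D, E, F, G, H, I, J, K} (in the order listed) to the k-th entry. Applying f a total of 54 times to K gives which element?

Tracing K → E → … returns to K after 5 steps, so K lies in a 5-cycle (A, K, E, H, J).
On a 5-cycle, f^5 is the identity, so f^54 = f^4 there (54 ≡ 4 mod 5).
Stepping 4 places around the cycle: K → E → H → J → A.

A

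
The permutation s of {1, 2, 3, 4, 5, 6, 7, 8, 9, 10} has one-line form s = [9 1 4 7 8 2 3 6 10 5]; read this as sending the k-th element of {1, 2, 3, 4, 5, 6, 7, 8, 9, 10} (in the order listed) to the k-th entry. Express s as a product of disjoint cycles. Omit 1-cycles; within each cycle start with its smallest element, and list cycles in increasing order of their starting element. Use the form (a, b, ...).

From 1: 1 → 9 → 10 → 5 → 8 → 6 → 2 → 1, closing the cycle (1, 9, 10, 5, 8, 6, 2).
Repeating from the next unused element and collecting all non-trivial cycles gives (1, 9, 10, 5, 8, 6, 2)(3, 4, 7).

(1, 9, 10, 5, 8, 6, 2)(3, 4, 7)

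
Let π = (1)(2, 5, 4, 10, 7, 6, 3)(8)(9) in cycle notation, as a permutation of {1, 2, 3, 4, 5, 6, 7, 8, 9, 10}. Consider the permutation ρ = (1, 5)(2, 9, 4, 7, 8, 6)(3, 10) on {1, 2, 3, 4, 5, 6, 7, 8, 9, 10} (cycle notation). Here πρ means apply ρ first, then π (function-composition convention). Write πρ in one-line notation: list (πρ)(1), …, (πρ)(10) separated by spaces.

4 9 7 6 1 5 8 3 10 2

For each element, apply ρ then π: 1 → 5 → 4; 2 → 9 → 9; 3 → 10 → 7; 4 → 7 → 6; 5 → 1 → 1; 6 → 2 → 5; 7 → 8 → 8; 8 → 6 → 3; 9 → 4 → 10; 10 → 3 → 2.
So πρ in one-line form is 4 9 7 6 1 5 8 3 10 2.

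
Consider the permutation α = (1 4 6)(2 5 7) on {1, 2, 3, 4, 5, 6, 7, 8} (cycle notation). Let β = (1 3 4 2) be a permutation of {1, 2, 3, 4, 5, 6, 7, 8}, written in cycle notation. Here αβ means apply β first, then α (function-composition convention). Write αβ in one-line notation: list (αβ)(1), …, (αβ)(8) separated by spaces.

3 4 6 5 7 1 2 8

Chase each element through β then α: 1 → 3 → 3; 2 → 1 → 4; 3 → 4 → 6; 4 → 2 → 5; 5 → 5 → 7; 6 → 6 → 1; 7 → 7 → 2; 8 → 8 → 8.
Collecting the images, αβ = [3 4 6 5 7 1 2 8].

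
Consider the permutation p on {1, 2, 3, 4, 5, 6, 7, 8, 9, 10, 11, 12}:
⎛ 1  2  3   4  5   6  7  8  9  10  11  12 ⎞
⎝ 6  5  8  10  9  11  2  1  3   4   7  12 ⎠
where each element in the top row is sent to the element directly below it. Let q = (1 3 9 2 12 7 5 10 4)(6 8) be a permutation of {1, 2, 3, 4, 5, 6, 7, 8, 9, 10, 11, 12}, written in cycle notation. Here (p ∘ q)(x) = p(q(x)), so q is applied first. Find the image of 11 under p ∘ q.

7

First apply q: q(11) = 11, then p(11) = 7. Thus (p ∘ q)(11) = 7.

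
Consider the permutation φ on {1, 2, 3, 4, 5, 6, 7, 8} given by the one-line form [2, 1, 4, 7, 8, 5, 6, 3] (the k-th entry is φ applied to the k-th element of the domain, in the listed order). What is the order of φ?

6

Decomposing into disjoint cycles gives cycle lengths 6, 2.
The order of φ is the least common multiple of its cycle lengths: lcm(6, 2) = 6.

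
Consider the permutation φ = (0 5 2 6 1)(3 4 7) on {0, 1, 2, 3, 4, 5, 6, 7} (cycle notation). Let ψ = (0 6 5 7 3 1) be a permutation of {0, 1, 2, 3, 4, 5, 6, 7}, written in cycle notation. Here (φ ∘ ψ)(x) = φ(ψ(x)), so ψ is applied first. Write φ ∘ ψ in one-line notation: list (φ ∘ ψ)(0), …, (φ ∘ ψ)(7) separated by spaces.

For each element, apply ψ then φ: 0 → 6 → 1; 1 → 0 → 5; 2 → 2 → 6; 3 → 1 → 0; 4 → 4 → 7; 5 → 7 → 3; 6 → 5 → 2; 7 → 3 → 4.
So φ ∘ ψ in one-line form is 1 5 6 0 7 3 2 4.

1 5 6 0 7 3 2 4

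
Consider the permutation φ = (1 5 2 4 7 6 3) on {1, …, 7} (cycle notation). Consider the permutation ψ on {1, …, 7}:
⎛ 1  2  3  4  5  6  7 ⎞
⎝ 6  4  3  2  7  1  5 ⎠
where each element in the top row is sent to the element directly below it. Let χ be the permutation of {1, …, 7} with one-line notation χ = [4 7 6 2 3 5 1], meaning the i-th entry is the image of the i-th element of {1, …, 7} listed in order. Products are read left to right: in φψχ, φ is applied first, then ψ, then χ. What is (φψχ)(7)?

(φψχ)(7) = χ(ψ(φ(7))). φ(7) = 6, then ψ(6) = 1, then χ(1) = 4, so the result is 4.

4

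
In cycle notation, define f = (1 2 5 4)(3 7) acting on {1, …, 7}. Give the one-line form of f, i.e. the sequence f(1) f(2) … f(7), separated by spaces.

2 5 7 1 4 6 3

Each element maps to the next entry in its cycle (wrapping to the front): 1→2, 2→5, 3→7, 4→1, 5→4, 6→6, 7→3.
Listing these in domain order gives 2 5 7 1 4 6 3.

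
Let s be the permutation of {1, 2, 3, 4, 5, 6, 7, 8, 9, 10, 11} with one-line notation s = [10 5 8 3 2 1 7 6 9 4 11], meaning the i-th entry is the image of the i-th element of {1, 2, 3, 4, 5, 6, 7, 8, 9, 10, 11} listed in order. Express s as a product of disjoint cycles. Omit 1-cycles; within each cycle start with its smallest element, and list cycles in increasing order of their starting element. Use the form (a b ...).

Start at 1 and follow images: 1 → 10 → 4 → 3 → 8 → 6 → 1, giving the cycle (1 10 4 3 8 6).
Continuing from each remaining unvisited element yields (1 10 4 3 8 6)(2 5).

(1 10 4 3 8 6)(2 5)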